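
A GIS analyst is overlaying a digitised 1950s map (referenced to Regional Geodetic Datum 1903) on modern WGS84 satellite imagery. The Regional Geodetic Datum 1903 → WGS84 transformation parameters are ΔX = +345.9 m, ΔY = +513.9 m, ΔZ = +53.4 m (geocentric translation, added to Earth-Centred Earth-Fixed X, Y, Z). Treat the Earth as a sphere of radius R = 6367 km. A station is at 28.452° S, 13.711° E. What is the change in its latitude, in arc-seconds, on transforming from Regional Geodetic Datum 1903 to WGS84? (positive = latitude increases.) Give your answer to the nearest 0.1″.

sin φ = -0.476422, cos φ = 0.879217, sin λ = 0.237025, cos λ = 0.971504.
North component: ΔN = −sin φ cos λ·ΔX − sin φ sin λ·ΔY + cos φ·ΔZ = −(-0.476422)(0.971504)(345.9) − (-0.476422)(0.237025)(513.9) + (0.879217)(53.4) = 265.08 m.
1° of latitude spans πR/180 = 111125 m, so Δφ = 265.08 / 111125 × 3600 = 8.588″.

Δφ = 8.6″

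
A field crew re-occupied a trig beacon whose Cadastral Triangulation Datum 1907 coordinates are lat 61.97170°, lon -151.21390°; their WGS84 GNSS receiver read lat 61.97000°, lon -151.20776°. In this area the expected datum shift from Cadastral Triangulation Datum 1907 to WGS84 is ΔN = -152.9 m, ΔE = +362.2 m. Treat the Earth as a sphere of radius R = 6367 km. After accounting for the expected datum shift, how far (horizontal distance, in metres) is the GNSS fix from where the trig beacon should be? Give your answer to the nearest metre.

55 m

Observed coordinate differences: Δφ = -0.00170°, Δλ = +0.00614°.
Converting to metres (1° lat = 111125 m, cos φ = 0.469908): observed ΔN = -188.9 m, observed ΔE = 320.6 m.
Subtracting the expected shift leaves a residual of -188.9 − (-152.9) = -36.0 m north and 320.6 − (362.2) = -41.6 m east.
Residual distance = √((-36.0)² + (-41.6)²) = 55.0 m.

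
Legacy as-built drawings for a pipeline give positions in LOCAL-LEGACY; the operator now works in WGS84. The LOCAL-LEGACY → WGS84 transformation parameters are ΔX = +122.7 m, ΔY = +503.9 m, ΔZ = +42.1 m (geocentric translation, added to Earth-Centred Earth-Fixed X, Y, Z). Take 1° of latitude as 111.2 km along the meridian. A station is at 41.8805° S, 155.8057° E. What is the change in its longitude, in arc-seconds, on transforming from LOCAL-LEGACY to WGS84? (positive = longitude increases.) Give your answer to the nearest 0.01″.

sin φ = -0.667579, cos φ = 0.744539, sin λ = 0.409832, cos λ = -0.912161.
East component: ΔE = −sin λ·ΔX + cos λ·ΔY = −(0.409832)(122.7) + (-0.912161)(503.9) = -509.92 m.
1° of latitude spans 111200 m; at latitude φ, 1° of longitude spans that × cos φ = 82792.7 m, so Δλ = -509.92 / 82792.7 × 3600 = -22.173″.

Δλ = -22.17″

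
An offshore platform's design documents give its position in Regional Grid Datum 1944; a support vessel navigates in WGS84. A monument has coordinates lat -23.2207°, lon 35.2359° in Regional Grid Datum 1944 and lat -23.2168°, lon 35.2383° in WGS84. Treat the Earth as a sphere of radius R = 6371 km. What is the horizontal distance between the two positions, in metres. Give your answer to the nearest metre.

498 m

Δφ = -23.2168° − -23.2207° = +0.0039°; Δλ = 35.2383° − 35.2359° = +0.0024°.
1° along a meridian = πR/180 = 111195 m.
ΔN = Δφ × 111195 = 433.7 m; ΔE = Δλ × 111195 × cos(-23.2207°) = +0.0024 × 111195 × 0.918993 = 245.2 m.
Distance = √(ΔE² + ΔN²) = √(245.2² + 433.7²) = 498.2 m.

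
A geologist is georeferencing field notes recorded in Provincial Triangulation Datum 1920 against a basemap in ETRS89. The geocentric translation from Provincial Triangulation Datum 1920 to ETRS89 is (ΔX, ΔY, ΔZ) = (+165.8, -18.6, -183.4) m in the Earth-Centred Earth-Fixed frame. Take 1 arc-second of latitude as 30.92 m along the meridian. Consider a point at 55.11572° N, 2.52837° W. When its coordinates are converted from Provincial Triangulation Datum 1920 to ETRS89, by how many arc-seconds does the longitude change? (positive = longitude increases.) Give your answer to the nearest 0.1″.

sin φ = 0.820309, cos φ = 0.571921, sin λ = -0.044114, cos λ = 0.999027.
East component: ΔE = −sin λ·ΔX + cos λ·ΔY = −(-0.044114)(165.8) + (0.999027)(-18.6) = -11.27 m.
1° of latitude spans 3600 × 30.92 = 111312 m; at latitude φ, 1° of longitude spans that × cos φ = 63661.7 m, so Δλ = -11.27 / 63661.7 × 3600 = -0.637″.

Δλ = -0.6″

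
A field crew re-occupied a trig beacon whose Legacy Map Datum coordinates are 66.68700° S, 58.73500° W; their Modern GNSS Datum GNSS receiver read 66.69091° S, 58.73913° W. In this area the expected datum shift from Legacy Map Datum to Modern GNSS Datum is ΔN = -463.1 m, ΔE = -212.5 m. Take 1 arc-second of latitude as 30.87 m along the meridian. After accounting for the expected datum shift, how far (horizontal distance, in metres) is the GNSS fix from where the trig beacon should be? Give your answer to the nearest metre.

Observed coordinate differences: Δφ = -0.00391°, Δλ = -0.00413°.
Converting to metres (1° lat = 111132 m, cos φ = 0.395754): observed ΔN = -434.5 m, observed ΔE = -181.6 m.
Subtracting the expected shift leaves a residual of -434.5 − (-463.1) = 28.6 m north and -181.6 − (-212.5) = 30.9 m east.
Residual distance = √(28.6² + 30.9²) = 42.1 m.

42 m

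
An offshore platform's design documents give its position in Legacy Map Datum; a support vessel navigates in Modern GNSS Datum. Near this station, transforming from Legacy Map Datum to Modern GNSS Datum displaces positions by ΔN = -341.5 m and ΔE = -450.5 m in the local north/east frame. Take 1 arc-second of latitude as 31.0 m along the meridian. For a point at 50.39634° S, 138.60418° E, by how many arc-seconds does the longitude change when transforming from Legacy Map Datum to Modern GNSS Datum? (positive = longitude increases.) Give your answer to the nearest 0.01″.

At latitude -50.39634°, cos φ = 0.637473.
1″ of longitude at this latitude = 31.00 × cos φ = 19.7617 m, so Δλ = -450.5 / 19.7617 = -22.797″.

Δλ = -22.80″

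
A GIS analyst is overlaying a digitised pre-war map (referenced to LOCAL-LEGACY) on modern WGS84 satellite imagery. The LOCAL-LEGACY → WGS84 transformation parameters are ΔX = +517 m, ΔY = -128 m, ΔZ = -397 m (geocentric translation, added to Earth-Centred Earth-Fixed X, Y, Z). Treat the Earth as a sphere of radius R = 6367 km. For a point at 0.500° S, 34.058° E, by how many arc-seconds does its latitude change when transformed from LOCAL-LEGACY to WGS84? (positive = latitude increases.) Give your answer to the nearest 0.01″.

sin φ = -0.008727, cos φ = 0.999962, sin λ = 0.560032, cos λ = 0.828471.
North component: ΔN = −sin φ cos λ·ΔX − sin φ sin λ·ΔY + cos φ·ΔZ = −(-0.008727)(0.828471)(517) − (-0.008727)(0.560032)(-128) + (0.999962)(-397) = -393.87 m.
1° of latitude spans πR/180 = 111125 m, so Δφ = -393.87 / 111125 × 3600 = -12.760″.

Δφ = -12.76″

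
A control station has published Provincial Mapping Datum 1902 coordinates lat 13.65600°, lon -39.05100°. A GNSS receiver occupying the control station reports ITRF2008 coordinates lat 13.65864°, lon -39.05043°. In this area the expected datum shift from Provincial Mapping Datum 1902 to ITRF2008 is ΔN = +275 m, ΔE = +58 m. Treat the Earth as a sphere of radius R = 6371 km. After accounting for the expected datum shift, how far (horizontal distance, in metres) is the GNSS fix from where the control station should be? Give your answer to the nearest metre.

Observed coordinate differences: Δφ = +0.00264°, Δλ = +0.00057°.
Converting to metres (1° lat = 111195 m, cos φ = 0.971731): observed ΔN = 293.6 m, observed ΔE = 61.6 m.
Subtracting the expected shift leaves a residual of 293.6 − (275) = 18.6 m north and 61.6 − (58) = 3.6 m east.
Residual distance = √(18.6² + 3.6²) = 18.9 m.

19 m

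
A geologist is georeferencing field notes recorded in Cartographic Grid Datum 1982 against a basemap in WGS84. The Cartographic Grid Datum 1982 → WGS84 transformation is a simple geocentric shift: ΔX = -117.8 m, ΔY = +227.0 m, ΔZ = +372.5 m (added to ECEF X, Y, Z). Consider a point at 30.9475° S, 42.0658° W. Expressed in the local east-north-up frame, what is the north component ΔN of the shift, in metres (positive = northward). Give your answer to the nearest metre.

At φ = -30.9475°, λ = -42.0658°: sin φ = -0.514252, cos φ = 0.857639, sin λ = -0.669984, cos λ = 0.742376.
ΔN = −sin φ cos λ·ΔX − sin φ sin λ·ΔY + cos φ·ΔZ = −(-0.514252)(0.742376)(-117.8) − (-0.514252)(-0.669984)(227.0) + (0.857639)(372.5) = 196.29 m.

ΔN = 196 m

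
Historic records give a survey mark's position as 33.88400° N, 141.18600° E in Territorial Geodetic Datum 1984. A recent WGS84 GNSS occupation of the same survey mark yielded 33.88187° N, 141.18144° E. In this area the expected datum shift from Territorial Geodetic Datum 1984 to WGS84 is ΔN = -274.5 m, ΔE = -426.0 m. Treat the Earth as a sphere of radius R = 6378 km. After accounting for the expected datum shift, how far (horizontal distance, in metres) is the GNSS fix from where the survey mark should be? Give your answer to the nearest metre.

Observed coordinate differences: Δφ = -0.00213°, Δλ = -0.00456°.
Converting to metres (1° lat = 111317 m, cos φ = 0.830168): observed ΔN = -237.1 m, observed ΔE = -421.4 m.
Subtracting the expected shift leaves a residual of -237.1 − (-274.5) = 37.4 m north and -421.4 − (-426.0) = 4.6 m east.
Residual distance = √(37.4² + 4.6²) = 37.7 m.

38 m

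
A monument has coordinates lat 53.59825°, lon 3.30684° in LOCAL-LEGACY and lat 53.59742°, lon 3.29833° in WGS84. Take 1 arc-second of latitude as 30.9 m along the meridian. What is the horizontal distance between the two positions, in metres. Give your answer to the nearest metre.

Δφ = 53.59742° − 53.59825° = -0.00083°; Δλ = 3.29833° − 3.30684° = -0.00851°.
1° of latitude = 3600 × 30.90 = 111240 m.
ΔN = Δφ × 111240 = -92.3 m; ΔE = Δλ × 111240 × cos(53.59825°) = -0.00851 × 111240 × 0.593443 = -561.8 m.
Distance = √(ΔE² + ΔN²) = √((-561.8)² + (-92.3)²) = 569.3 m.

569 m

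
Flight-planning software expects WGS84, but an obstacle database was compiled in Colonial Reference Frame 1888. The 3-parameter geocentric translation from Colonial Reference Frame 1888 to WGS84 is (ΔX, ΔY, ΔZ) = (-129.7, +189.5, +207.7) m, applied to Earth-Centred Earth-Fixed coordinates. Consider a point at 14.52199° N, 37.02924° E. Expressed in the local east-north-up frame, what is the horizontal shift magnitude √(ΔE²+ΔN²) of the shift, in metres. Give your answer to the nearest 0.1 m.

The local east axis at (φ, λ) is (−sin λ, cos λ, 0), so ΔE = −sin(37.02924°)·(-129.7) + cos(37.02924°)·189.5 = 229.39 m.
The local north axis is (−sin φ cos λ, −sin φ sin λ, cos φ), giving ΔN = 25.964 − 28.616 + 201.064 = 198.41 m.
Horizontal magnitude = √(ΔE² + ΔN²) = √(229.39² + 198.41²) = 303.29 m.

303.3 m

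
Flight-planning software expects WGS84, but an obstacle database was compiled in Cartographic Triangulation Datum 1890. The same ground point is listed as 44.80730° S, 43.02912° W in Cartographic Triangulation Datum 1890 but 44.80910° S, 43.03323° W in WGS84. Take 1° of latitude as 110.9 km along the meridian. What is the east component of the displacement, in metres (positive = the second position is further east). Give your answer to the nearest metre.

ΔE = -323 m

Δφ = -44.80910° − -44.80730° = -0.00180°; Δλ = -43.03323° − -43.02912° = -0.00411°.
ΔN = Δφ × 110900 = -199.6 m; ΔE = Δλ × 110900 × cos(-44.80730°) = -0.00411 × 110900 × 0.709481 = -323.4 m.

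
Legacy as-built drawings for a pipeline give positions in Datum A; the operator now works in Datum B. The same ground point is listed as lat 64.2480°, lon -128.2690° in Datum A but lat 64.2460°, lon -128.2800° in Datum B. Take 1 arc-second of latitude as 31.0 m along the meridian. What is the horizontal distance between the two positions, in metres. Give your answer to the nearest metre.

Δφ = 64.2460° − 64.2480° = -0.0020°; Δλ = -128.2800° − -128.2690° = -0.0110°.
1° of latitude = 3600 × 31.00 = 111600 m.
ΔN = Δφ × 111600 = -223.2 m; ΔE = Δλ × 111600 × cos(64.2480°) = -0.0110 × 111600 × 0.434477 = -533.4 m.
Distance = √(ΔE² + ΔN²) = √((-533.4)² + (-223.2)²) = 578.2 m.

578 m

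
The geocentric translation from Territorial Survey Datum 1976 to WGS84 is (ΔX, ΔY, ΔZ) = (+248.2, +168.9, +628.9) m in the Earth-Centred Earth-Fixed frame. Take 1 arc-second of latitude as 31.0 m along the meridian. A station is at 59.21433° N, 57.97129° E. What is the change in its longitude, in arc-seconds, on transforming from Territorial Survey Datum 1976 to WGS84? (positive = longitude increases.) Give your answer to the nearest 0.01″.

Δλ = -7.62″

sin φ = 0.859088, cos φ = 0.511828, sin λ = 0.847782, cos λ = 0.530344.
East component: ΔE = −sin λ·ΔX + cos λ·ΔY = −(0.847782)(248.2) + (0.530344)(168.9) = -120.84 m.
1° of latitude spans 3600 × 31.00 = 111600 m; at latitude φ, 1° of longitude spans that × cos φ = 57120.0 m, so Δλ = -120.84 / 57120.0 × 3600 = -7.616″.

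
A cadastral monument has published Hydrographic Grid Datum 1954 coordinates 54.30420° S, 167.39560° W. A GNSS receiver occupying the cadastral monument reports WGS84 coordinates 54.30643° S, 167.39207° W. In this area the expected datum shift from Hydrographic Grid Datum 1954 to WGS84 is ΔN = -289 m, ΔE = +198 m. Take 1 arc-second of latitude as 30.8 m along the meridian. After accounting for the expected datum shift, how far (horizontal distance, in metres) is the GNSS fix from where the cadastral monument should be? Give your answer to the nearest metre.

Observed coordinate differences: Δφ = -0.00223°, Δλ = +0.00353°.
Converting to metres (1° lat = 110880 m, cos φ = 0.583482): observed ΔN = -247.3 m, observed ΔE = 228.4 m.
Subtracting the expected shift leaves a residual of -247.3 − (-289) = 41.7 m north and 228.4 − (198) = 30.4 m east.
Residual distance = √(41.7² + 30.4²) = 51.6 m.

52 m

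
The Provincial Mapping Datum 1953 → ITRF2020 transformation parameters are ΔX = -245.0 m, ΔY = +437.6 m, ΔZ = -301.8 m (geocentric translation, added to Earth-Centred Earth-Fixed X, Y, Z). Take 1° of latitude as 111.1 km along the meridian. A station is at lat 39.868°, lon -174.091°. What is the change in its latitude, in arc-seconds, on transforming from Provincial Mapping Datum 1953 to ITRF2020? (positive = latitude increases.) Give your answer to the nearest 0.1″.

Δφ = -11.6″

sin φ = 0.641021, cos φ = 0.767523, sin λ = -0.102949, cos λ = -0.994687.
North component: ΔN = −sin φ cos λ·ΔX − sin φ sin λ·ΔY + cos φ·ΔZ = −(0.641021)(-0.994687)(-245.0) − (0.641021)(-0.102949)(437.6) + (0.767523)(-301.8) = -358.98 m.
1° of latitude spans 111100 m, so Δφ = -358.98 / 111100 × 3600 = -11.632″.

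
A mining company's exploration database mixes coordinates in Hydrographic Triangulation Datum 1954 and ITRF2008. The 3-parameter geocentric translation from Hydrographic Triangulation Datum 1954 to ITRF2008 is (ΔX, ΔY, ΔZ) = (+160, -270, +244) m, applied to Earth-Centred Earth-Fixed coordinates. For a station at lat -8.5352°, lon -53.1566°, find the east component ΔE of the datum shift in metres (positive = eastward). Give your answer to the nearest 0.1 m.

ΔE = -33.9 m

The local east axis at (φ, λ) is (−sin λ, cos λ, 0), so ΔE = −sin(-53.1566°)·160 + cos(-53.1566°)·(-270) = -33.86 m.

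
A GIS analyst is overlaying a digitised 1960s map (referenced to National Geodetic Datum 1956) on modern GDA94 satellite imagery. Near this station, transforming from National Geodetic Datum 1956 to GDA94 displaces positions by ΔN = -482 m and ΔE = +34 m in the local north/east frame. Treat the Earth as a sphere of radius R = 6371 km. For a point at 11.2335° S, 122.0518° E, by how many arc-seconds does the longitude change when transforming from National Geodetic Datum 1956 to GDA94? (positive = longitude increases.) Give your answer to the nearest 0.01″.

At latitude -11.2335°, cos φ = 0.980841.
One radian of longitude at latitude φ spans R cos φ, so Δλ = ΔE / (R cos φ) = 34.0 / (6371000 × 0.980841) = 5.4409e-06 rad = 1.122″.

Δλ = 1.12″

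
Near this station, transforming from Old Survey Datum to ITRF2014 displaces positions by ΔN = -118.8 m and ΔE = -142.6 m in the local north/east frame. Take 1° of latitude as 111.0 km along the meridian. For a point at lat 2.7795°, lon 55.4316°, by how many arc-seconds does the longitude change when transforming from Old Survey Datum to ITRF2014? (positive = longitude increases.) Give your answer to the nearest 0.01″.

Δλ = -4.63″

At latitude 2.7795°, cos φ = 0.998824.
1° of longitude at this latitude = 111.0 × cos φ = 110.87 km, so Δλ = -142.6 / 110869.4 = -0.0012862° = -4.630″.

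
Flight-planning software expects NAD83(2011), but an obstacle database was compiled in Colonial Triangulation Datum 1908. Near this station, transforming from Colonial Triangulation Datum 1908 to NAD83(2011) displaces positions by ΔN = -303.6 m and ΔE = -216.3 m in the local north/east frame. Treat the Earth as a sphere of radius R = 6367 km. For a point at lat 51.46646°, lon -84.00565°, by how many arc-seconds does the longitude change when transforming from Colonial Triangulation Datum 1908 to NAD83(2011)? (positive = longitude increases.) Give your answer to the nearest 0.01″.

Δλ = -11.25″

At latitude 51.46646°, cos φ = 0.622973.
One radian of longitude at latitude φ spans R cos φ, so Δλ = ΔE / (R cos φ) = -216.3 / (6367000 × 0.622973) = -5.4532e-05 rad = -11.248″.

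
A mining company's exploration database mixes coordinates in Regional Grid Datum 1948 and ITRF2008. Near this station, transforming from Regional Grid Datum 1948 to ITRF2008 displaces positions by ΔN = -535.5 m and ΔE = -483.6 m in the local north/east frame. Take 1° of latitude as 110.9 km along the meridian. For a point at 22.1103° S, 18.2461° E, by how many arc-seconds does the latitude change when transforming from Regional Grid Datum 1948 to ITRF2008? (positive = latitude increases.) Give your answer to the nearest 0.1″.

1° of latitude = 110.9 km, so Δφ = -535.5 / 110900 = -0.0048287° = -17.383″.

Δφ = -17.4″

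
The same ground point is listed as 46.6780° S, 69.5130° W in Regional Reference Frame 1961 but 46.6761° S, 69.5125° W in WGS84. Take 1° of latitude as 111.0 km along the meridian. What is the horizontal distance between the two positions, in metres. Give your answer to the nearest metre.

214 m

Δφ = -46.6761° − -46.6780° = +0.0019°; Δλ = -69.5125° − -69.5130° = +0.0005°.
ΔN = Δφ × 111000 = 210.9 m; ΔE = Δλ × 111000 × cos(-46.6780°) = +0.0005 × 111000 × 0.686098 = 38.1 m.
Distance = √(ΔE² + ΔN²) = √(38.1² + 210.9²) = 214.3 m.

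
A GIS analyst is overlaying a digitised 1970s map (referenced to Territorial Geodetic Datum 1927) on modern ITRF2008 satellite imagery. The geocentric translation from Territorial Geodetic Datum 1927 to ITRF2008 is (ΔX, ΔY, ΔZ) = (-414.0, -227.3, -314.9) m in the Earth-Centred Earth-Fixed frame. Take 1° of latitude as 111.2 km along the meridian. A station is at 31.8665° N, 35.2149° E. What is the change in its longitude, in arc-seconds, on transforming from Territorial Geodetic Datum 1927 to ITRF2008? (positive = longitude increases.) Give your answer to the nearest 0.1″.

sin φ = 0.527942, cos φ = 0.849281, sin λ = 0.576645, cos λ = 0.816995.
East component: ΔE = −sin λ·ΔX + cos λ·ΔY = −(0.576645)(-414.0) + (0.816995)(-227.3) = 53.03 m.
1° of latitude spans 111200 m; at latitude φ, 1° of longitude spans that × cos φ = 94440.0 m, so Δλ = 53.03 / 94440.0 × 3600 = 2.021″.

Δλ = 2.0″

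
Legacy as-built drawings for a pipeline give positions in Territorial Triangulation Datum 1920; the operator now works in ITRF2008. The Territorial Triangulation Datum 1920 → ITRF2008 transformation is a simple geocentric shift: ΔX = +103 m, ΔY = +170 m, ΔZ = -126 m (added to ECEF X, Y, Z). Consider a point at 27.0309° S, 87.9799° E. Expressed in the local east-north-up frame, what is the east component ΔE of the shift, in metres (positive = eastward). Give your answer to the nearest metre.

ΔE = -97 m

The local east axis at (φ, λ) is (−sin λ, cos λ, 0), so ΔE = −sin(87.9799°)·103 + cos(87.9799°)·170 = -96.94 m.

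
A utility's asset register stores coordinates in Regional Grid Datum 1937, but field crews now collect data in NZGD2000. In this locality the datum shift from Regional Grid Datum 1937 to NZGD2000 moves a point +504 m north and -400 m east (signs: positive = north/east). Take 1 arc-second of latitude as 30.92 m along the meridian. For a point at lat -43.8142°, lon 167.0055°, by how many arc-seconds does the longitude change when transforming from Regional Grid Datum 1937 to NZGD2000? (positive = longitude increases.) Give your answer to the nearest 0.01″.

Δλ = -17.93″

At latitude -43.8142°, cos φ = 0.721589.
1″ of longitude at this latitude = 30.92 × cos φ = 22.3115 m, so Δλ = -400.0 / 22.3115 = -17.928″.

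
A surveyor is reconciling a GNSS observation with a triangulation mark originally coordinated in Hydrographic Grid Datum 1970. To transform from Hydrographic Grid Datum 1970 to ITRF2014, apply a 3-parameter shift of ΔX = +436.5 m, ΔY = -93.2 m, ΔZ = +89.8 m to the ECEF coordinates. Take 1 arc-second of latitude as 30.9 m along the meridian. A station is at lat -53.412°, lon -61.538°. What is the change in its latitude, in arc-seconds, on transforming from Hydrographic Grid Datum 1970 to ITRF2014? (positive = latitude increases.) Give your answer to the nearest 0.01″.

sin φ = -0.802942, cos φ = 0.596057, sin λ = -0.879133, cos λ = 0.476576.
North component: ΔN = −sin φ cos λ·ΔX − sin φ sin λ·ΔY + cos φ·ΔZ = −(-0.802942)(0.476576)(436.5) − (-0.802942)(-0.879133)(-93.2) + (0.596057)(89.8) = 286.35 m.
1° of latitude spans 3600 × 30.90 = 111240 m, so Δφ = 286.35 / 111240 × 3600 = 9.267″.

Δφ = 9.27″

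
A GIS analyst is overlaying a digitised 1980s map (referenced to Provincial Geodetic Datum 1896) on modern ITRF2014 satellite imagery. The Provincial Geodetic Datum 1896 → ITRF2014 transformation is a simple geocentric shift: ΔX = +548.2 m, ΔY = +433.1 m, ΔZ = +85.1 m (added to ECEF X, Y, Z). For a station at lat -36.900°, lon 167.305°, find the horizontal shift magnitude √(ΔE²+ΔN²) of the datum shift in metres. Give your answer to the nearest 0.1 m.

The local east axis at (φ, λ) is (−sin λ, cos λ, 0), so ΔE = −sin(167.305°)·548.2 + cos(167.305°)·433.1 = -542.99 m.
The local north axis is (−sin φ cos λ, −sin φ sin λ, cos φ), giving ΔN = -321.104 + 57.147 + 68.053 = -195.90 m.
Horizontal magnitude = √(ΔE² + ΔN²) = √((-542.99)² + (-195.90)²) = 577.24 m.

577.2 m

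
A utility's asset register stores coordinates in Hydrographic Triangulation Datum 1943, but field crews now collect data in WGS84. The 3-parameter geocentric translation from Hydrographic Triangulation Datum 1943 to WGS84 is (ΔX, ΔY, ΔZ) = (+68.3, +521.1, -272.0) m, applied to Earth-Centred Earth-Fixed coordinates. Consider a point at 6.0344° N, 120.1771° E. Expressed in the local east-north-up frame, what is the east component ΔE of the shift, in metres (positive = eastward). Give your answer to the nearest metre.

ΔE = -321 m

The local east axis at (φ, λ) is (−sin λ, cos λ, 0), so ΔE = −sin(120.1771°)·68.3 + cos(120.1771°)·521.1 = -320.99 m.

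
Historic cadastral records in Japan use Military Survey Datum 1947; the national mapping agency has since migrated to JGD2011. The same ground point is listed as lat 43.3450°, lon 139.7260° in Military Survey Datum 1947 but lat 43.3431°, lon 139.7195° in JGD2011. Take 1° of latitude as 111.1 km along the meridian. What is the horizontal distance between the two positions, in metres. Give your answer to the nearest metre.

566 m

Δφ = 43.3431° − 43.3450° = -0.0019°; Δλ = 139.7195° − 139.7260° = -0.0065°.
ΔN = Δφ × 111100 = -211.1 m; ΔE = Δλ × 111100 × cos(43.3450°) = -0.0065 × 111100 × 0.727234 = -525.2 m.
Distance = √(ΔE² + ΔN²) = √((-525.2)² + (-211.1)²) = 566.0 m.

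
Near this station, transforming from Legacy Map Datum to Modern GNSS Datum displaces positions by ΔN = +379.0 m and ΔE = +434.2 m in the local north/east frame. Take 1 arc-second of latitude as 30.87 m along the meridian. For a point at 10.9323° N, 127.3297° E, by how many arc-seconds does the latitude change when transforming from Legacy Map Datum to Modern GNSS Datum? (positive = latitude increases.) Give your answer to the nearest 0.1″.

1″ of latitude = 30.87 m, so Δφ = 379.0 / 30.87 = 12.277″.

Δφ = 12.3″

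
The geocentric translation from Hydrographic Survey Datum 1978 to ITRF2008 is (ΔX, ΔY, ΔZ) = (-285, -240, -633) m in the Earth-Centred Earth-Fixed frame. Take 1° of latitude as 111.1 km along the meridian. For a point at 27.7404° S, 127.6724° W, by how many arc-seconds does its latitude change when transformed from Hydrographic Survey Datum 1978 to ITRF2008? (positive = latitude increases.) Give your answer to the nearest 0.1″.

sin φ = -0.465466, cos φ = 0.885066, sin λ = -0.791518, cos λ = -0.611146.
North component: ΔN = −sin φ cos λ·ΔX − sin φ sin λ·ΔY + cos φ·ΔZ = −(-0.465466)(-0.611146)(-285) − (-0.465466)(-0.791518)(-240) + (0.885066)(-633) = -390.75 m.
1° of latitude spans 111100 m, so Δφ = -390.75 / 111100 × 3600 = -12.662″.

Δφ = -12.7″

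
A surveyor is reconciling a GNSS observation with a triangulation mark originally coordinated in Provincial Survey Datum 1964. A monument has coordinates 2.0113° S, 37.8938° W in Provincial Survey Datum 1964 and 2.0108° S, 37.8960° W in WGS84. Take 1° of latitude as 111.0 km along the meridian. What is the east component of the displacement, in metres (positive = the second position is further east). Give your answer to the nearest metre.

ΔE = -244 m

Δφ = -2.0108° − -2.0113° = +0.0005°; Δλ = -37.8960° − -37.8938° = -0.0022°.
ΔN = Δφ × 111000 = 55.5 m; ΔE = Δλ × 111000 × cos(-2.0113°) = -0.0022 × 111000 × 0.999384 = -244.0 m.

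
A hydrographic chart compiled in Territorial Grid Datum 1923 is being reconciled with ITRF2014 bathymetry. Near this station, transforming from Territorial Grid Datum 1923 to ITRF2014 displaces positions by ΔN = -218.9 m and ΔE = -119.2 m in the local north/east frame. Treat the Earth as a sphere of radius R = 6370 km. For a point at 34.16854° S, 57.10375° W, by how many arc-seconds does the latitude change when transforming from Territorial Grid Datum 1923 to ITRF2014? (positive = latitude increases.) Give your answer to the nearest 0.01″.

On a sphere of radius R, 1 rad of latitude = R, so Δφ = ΔN / R = -218.9 / 6370000 = -3.4364e-05 rad = -7.088″.

Δφ = -7.09″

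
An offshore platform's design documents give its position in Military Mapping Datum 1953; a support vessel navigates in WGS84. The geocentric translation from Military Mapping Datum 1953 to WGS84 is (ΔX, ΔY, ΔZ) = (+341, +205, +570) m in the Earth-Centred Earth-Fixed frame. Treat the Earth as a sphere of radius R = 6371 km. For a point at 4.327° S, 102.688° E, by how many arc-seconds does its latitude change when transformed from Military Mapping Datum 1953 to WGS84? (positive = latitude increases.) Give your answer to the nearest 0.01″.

Δφ = 18.71″

sin φ = -0.075449, cos φ = 0.997150, sin λ = 0.975581, cos λ = -0.219642.
North component: ΔN = −sin φ cos λ·ΔX − sin φ sin λ·ΔY + cos φ·ΔZ = −(-0.075449)(-0.219642)(341) − (-0.075449)(0.975581)(205) + (0.997150)(570) = 577.81 m.
1° of latitude spans πR/180 = 111195 m, so Δφ = 577.81 / 111195 × 3600 = 18.707″.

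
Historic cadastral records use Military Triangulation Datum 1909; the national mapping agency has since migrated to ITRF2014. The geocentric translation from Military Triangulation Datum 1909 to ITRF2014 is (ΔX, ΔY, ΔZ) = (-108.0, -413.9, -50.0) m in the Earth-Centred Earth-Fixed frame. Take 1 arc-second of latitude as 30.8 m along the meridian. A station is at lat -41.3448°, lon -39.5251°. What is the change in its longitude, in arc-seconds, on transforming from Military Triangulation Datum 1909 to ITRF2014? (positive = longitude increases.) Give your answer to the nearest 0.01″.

Δλ = -16.78″

sin φ = -0.660589, cos φ = 0.750748, sin λ = -0.636416, cos λ = 0.771346.
East component: ΔE = −sin λ·ΔX + cos λ·ΔY = −(-0.636416)(-108.0) + (0.771346)(-413.9) = -387.99 m.
1° of latitude spans 3600 × 30.80 = 110880 m; at latitude φ, 1° of longitude spans that × cos φ = 83242.9 m, so Δλ = -387.99 / 83242.9 × 3600 = -16.780″.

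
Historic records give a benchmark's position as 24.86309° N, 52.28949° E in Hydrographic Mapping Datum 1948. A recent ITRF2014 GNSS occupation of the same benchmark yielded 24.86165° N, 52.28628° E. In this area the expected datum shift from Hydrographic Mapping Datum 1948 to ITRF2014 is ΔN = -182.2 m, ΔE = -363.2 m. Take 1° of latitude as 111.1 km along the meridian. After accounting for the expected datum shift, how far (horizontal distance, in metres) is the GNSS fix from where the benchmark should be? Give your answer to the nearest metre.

45 m

Observed coordinate differences: Δφ = -0.00144°, Δλ = -0.00321°.
Converting to metres (1° lat = 111100 m, cos φ = 0.907315): observed ΔN = -160.0 m, observed ΔE = -323.6 m.
Subtracting the expected shift leaves a residual of -160.0 − (-182.2) = 22.2 m north and -323.6 − (-363.2) = 39.6 m east.
Residual distance = √(22.2² + 39.6²) = 45.4 m.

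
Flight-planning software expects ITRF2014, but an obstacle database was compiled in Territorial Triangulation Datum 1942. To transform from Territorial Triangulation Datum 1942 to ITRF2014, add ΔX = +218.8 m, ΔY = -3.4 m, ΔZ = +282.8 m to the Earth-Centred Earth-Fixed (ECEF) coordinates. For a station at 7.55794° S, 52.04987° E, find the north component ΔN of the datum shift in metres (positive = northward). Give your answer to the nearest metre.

ΔN = 298 m

The local north axis is (−sin φ cos λ, −sin φ sin λ, cos φ), giving ΔN = 17.698 − 0.353 + 280.343 = 297.69 m.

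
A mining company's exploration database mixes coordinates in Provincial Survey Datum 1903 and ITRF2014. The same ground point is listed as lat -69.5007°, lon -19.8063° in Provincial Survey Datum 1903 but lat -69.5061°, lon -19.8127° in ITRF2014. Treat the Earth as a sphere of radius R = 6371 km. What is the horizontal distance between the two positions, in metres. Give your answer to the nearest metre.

650 m

Δφ = -69.5061° − -69.5007° = -0.0054°; Δλ = -19.8127° − -19.8063° = -0.0064°.
1° along a meridian = πR/180 = 111195 m.
ΔN = Δφ × 111195 = -600.5 m; ΔE = Δλ × 111195 × cos(-69.5007°) = -0.0064 × 111195 × 0.350196 = -249.2 m.
Distance = √(ΔE² + ΔN²) = √((-249.2)² + (-600.5)²) = 650.1 m.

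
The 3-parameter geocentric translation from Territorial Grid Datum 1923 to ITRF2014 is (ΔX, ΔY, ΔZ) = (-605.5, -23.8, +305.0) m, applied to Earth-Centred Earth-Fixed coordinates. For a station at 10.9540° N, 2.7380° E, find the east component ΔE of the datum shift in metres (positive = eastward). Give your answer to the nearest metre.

ΔE = 5 m

At φ = 10.9540°, λ = 2.7380°: sin φ = 0.190021, cos φ = 0.981780, sin λ = 0.047769, cos λ = 0.998858.
ΔE = −sin λ·ΔX + cos λ·ΔY = −(0.047769)·(-605.5) + (0.998858)·(-23.8) = 5.15 m.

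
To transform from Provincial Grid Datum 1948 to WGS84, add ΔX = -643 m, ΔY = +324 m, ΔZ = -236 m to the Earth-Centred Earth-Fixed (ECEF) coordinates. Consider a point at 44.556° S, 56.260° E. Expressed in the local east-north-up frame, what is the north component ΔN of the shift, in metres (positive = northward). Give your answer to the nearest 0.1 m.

The local north axis is (−sin φ cos λ, −sin φ sin λ, cos φ), giving ΔN = -250.570 + 189.032 − 168.165 = -229.70 m.

ΔN = -229.7 m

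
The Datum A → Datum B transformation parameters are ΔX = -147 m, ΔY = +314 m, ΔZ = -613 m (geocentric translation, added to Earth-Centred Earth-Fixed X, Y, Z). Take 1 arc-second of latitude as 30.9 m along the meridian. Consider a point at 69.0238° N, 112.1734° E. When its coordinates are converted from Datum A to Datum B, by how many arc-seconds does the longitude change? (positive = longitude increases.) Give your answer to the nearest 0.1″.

Δλ = 1.6″

sin φ = 0.933729, cos φ = 0.357980, sin λ = 0.926046, cos λ = -0.377411.
East component: ΔE = −sin λ·ΔX + cos λ·ΔY = −(0.926046)(-147) + (-0.377411)(314) = 17.62 m.
1° of latitude spans 3600 × 30.90 = 111240 m; at latitude φ, 1° of longitude spans that × cos φ = 39821.7 m, so Δλ = 17.62 / 39821.7 × 3600 = 1.593″.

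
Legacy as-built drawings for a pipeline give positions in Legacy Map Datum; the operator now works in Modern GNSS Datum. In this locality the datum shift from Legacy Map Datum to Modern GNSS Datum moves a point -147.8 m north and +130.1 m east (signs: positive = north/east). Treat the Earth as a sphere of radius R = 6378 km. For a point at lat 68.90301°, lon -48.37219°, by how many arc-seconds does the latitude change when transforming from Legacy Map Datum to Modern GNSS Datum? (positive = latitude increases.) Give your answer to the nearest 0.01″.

On a sphere of radius R, 1 rad of latitude = R, so Δφ = ΔN / R = -147.8 / 6378000 = -2.3173e-05 rad = -4.780″.

Δφ = -4.78″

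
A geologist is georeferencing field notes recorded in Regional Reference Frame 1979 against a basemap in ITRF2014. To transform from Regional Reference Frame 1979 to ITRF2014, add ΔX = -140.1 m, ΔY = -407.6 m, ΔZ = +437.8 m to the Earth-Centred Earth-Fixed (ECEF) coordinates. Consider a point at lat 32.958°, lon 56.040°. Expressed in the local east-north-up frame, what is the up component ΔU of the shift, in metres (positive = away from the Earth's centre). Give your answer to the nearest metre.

ΔU = -111 m

At φ = 32.958°, λ = 56.040°: sin φ = 0.544024, cos φ = 0.839070, sin λ = 0.829428, cos λ = 0.558614.
ΔU = cos φ cos λ·ΔX + cos φ sin λ·ΔY + sin φ·ΔZ = (0.839070)(0.558614)(-140.1) + (0.839070)(0.829428)(-407.6) + (0.544024)(437.8) = -111.16 m.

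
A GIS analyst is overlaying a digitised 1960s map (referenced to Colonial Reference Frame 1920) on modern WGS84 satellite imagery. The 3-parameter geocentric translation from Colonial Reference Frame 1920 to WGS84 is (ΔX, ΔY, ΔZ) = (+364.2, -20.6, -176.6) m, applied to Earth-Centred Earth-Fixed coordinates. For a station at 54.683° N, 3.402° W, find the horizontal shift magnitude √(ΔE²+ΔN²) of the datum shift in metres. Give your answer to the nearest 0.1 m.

399.7 m

At φ = 54.683°, λ = -3.402°: sin φ = 0.815966, cos φ = 0.578100, sin λ = -0.059341, cos λ = 0.998238.
ΔE = −sin λ·ΔX + cos λ·ΔY = −(-0.059341)·(364.2) + (0.998238)·(-20.6) = 1.05 m.
ΔN = −sin φ cos λ·ΔX − sin φ sin λ·ΔY + cos φ·ΔZ = −(0.815966)(0.998238)(364.2) − (0.815966)(-0.059341)(-20.6) + (0.578100)(-176.6) = -399.74 m.
Horizontal magnitude = √(ΔE² + ΔN²) = √(1.05² + (-399.74)²) = 399.74 m.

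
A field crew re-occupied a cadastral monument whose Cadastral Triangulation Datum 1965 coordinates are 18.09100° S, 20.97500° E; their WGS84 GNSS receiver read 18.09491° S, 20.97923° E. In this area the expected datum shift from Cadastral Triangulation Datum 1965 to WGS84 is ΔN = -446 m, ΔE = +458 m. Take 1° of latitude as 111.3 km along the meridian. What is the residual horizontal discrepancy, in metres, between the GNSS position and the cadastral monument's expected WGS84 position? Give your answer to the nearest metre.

15 m

Observed coordinate differences: Δφ = -0.00391°, Δλ = +0.00423°.
Converting to metres (1° lat = 111300 m, cos φ = 0.950565): observed ΔN = -435.2 m, observed ΔE = 447.5 m.
Subtracting the expected shift leaves a residual of -435.2 − (-446) = 10.8 m north and 447.5 − (458) = -10.5 m east.
Residual distance = √(10.8² + (-10.5)²) = 15.1 m.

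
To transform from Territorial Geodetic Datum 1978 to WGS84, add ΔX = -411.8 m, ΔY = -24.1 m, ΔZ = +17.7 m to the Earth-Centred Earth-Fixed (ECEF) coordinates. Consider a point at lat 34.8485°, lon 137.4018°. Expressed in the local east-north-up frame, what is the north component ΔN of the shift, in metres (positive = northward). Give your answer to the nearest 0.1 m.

ΔN = -149.4 m

At φ = 34.8485°, λ = 137.4018°: sin φ = 0.571408, cos φ = 0.820666, sin λ = 0.676853, cos λ = -0.736118.
ΔN = −sin φ cos λ·ΔX − sin φ sin λ·ΔY + cos φ·ΔZ = −(0.571408)(-0.736118)(-411.8) − (0.571408)(0.676853)(-24.1) + (0.820666)(17.7) = -149.37 m.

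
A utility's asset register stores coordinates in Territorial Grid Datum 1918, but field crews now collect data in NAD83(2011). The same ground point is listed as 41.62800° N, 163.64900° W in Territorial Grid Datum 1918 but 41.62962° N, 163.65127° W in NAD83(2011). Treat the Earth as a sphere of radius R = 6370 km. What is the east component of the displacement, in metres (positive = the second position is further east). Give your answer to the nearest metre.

ΔE = -189 m

Δφ = 41.62962° − 41.62800° = +0.00162°; Δλ = -163.65127° − -163.64900° = -0.00227°.
1° along a meridian = πR/180 = 111177 m.
ΔN = Δφ × 111177 = 180.1 m; ΔE = Δλ × 111177 × cos(41.62800°) = -0.00227 × 111177 × 0.747474 = -188.6 m.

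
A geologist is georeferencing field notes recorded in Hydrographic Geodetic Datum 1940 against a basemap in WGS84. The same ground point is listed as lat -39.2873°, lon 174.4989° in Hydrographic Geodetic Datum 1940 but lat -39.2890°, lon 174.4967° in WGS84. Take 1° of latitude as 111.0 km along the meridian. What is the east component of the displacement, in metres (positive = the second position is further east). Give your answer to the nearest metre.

Δφ = -39.2890° − -39.2873° = -0.0017°; Δλ = 174.4967° − 174.4989° = -0.0022°.
ΔN = Δφ × 111000 = -188.7 m; ΔE = Δλ × 111000 × cos(-39.2873°) = -0.0022 × 111000 × 0.773981 = -189.0 m.

ΔE = -189 m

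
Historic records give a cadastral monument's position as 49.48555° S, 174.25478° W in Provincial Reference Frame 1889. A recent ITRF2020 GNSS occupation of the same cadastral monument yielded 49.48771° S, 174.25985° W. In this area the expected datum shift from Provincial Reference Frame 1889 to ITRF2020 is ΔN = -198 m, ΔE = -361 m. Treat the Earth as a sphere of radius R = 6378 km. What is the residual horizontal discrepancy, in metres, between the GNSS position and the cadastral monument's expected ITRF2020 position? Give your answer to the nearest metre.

Observed coordinate differences: Δφ = -0.00216°, Δλ = -0.00507°.
Converting to metres (1° lat = 111317 m, cos φ = 0.649640): observed ΔN = -240.4 m, observed ΔE = -366.6 m.
Subtracting the expected shift leaves a residual of -240.4 − (-198) = -42.4 m north and -366.6 − (-361) = -5.6 m east.
Residual distance = √((-42.4)² + (-5.6)²) = 42.8 m.

43 m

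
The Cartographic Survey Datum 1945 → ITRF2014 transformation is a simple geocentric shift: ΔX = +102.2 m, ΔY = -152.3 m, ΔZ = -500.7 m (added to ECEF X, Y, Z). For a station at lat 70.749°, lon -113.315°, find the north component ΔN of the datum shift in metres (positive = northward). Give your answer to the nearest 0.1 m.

The local north axis is (−sin φ cos λ, −sin φ sin λ, cos φ), giving ΔN = 38.188 − 132.043 − 165.084 = -258.94 m.

ΔN = -258.9 m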